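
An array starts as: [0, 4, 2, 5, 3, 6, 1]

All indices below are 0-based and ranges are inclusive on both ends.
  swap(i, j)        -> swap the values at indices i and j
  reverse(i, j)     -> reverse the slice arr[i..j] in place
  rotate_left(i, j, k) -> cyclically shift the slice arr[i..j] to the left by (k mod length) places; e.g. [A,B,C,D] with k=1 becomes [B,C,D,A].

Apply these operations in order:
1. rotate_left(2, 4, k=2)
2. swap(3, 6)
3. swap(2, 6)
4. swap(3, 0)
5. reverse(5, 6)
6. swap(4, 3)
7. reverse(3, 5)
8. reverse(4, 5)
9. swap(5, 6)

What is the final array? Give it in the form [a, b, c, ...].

Answer: [1, 4, 2, 3, 5, 6, 0]

Derivation:
After 1 (rotate_left(2, 4, k=2)): [0, 4, 3, 2, 5, 6, 1]
After 2 (swap(3, 6)): [0, 4, 3, 1, 5, 6, 2]
After 3 (swap(2, 6)): [0, 4, 2, 1, 5, 6, 3]
After 4 (swap(3, 0)): [1, 4, 2, 0, 5, 6, 3]
After 5 (reverse(5, 6)): [1, 4, 2, 0, 5, 3, 6]
After 6 (swap(4, 3)): [1, 4, 2, 5, 0, 3, 6]
After 7 (reverse(3, 5)): [1, 4, 2, 3, 0, 5, 6]
After 8 (reverse(4, 5)): [1, 4, 2, 3, 5, 0, 6]
After 9 (swap(5, 6)): [1, 4, 2, 3, 5, 6, 0]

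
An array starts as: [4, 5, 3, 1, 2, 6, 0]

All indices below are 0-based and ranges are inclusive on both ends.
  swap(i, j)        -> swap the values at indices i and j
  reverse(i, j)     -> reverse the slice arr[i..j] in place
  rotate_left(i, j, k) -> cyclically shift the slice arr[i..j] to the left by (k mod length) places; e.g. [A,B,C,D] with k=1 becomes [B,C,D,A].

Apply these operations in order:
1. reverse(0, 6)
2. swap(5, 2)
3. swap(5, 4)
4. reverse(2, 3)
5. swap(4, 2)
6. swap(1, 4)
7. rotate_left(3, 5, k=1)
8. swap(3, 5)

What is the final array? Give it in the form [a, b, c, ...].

Answer: [0, 1, 2, 5, 3, 6, 4]

Derivation:
After 1 (reverse(0, 6)): [0, 6, 2, 1, 3, 5, 4]
After 2 (swap(5, 2)): [0, 6, 5, 1, 3, 2, 4]
After 3 (swap(5, 4)): [0, 6, 5, 1, 2, 3, 4]
After 4 (reverse(2, 3)): [0, 6, 1, 5, 2, 3, 4]
After 5 (swap(4, 2)): [0, 6, 2, 5, 1, 3, 4]
After 6 (swap(1, 4)): [0, 1, 2, 5, 6, 3, 4]
After 7 (rotate_left(3, 5, k=1)): [0, 1, 2, 6, 3, 5, 4]
After 8 (swap(3, 5)): [0, 1, 2, 5, 3, 6, 4]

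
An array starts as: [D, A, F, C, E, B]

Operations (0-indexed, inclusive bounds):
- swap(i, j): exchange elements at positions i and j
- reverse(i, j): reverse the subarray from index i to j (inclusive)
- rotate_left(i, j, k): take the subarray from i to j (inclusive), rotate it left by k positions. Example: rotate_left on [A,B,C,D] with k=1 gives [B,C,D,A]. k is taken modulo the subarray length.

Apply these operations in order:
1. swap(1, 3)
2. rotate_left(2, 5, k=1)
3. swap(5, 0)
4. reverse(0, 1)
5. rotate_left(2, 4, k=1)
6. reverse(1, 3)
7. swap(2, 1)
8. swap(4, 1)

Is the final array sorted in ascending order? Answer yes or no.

After 1 (swap(1, 3)): [D, C, F, A, E, B]
After 2 (rotate_left(2, 5, k=1)): [D, C, A, E, B, F]
After 3 (swap(5, 0)): [F, C, A, E, B, D]
After 4 (reverse(0, 1)): [C, F, A, E, B, D]
After 5 (rotate_left(2, 4, k=1)): [C, F, E, B, A, D]
After 6 (reverse(1, 3)): [C, B, E, F, A, D]
After 7 (swap(2, 1)): [C, E, B, F, A, D]
After 8 (swap(4, 1)): [C, A, B, F, E, D]

Answer: no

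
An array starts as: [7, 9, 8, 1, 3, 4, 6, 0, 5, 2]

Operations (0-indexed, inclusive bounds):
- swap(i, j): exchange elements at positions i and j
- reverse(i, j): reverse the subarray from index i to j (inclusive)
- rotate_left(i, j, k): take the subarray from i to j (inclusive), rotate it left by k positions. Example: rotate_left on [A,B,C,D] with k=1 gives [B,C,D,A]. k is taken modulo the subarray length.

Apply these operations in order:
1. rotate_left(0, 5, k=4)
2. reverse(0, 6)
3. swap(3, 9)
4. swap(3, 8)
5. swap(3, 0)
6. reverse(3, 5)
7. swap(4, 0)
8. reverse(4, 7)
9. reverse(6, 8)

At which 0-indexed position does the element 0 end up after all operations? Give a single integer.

After 1 (rotate_left(0, 5, k=4)): [3, 4, 7, 9, 8, 1, 6, 0, 5, 2]
After 2 (reverse(0, 6)): [6, 1, 8, 9, 7, 4, 3, 0, 5, 2]
After 3 (swap(3, 9)): [6, 1, 8, 2, 7, 4, 3, 0, 5, 9]
After 4 (swap(3, 8)): [6, 1, 8, 5, 7, 4, 3, 0, 2, 9]
After 5 (swap(3, 0)): [5, 1, 8, 6, 7, 4, 3, 0, 2, 9]
After 6 (reverse(3, 5)): [5, 1, 8, 4, 7, 6, 3, 0, 2, 9]
After 7 (swap(4, 0)): [7, 1, 8, 4, 5, 6, 3, 0, 2, 9]
After 8 (reverse(4, 7)): [7, 1, 8, 4, 0, 3, 6, 5, 2, 9]
After 9 (reverse(6, 8)): [7, 1, 8, 4, 0, 3, 2, 5, 6, 9]

Answer: 4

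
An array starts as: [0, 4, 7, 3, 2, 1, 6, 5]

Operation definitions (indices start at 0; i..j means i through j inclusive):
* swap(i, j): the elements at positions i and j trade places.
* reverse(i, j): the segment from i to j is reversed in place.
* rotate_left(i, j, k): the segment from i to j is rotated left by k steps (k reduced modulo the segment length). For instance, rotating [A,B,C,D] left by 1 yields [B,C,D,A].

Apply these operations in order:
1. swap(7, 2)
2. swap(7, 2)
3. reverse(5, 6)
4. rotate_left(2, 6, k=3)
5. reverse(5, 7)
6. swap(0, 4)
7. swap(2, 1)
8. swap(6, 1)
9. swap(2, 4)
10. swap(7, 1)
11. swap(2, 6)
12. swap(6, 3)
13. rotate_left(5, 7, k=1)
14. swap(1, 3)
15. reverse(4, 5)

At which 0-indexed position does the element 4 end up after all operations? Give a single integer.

After 1 (swap(7, 2)): [0, 4, 5, 3, 2, 1, 6, 7]
After 2 (swap(7, 2)): [0, 4, 7, 3, 2, 1, 6, 5]
After 3 (reverse(5, 6)): [0, 4, 7, 3, 2, 6, 1, 5]
After 4 (rotate_left(2, 6, k=3)): [0, 4, 6, 1, 7, 3, 2, 5]
After 5 (reverse(5, 7)): [0, 4, 6, 1, 7, 5, 2, 3]
After 6 (swap(0, 4)): [7, 4, 6, 1, 0, 5, 2, 3]
After 7 (swap(2, 1)): [7, 6, 4, 1, 0, 5, 2, 3]
After 8 (swap(6, 1)): [7, 2, 4, 1, 0, 5, 6, 3]
After 9 (swap(2, 4)): [7, 2, 0, 1, 4, 5, 6, 3]
After 10 (swap(7, 1)): [7, 3, 0, 1, 4, 5, 6, 2]
After 11 (swap(2, 6)): [7, 3, 6, 1, 4, 5, 0, 2]
After 12 (swap(6, 3)): [7, 3, 6, 0, 4, 5, 1, 2]
After 13 (rotate_left(5, 7, k=1)): [7, 3, 6, 0, 4, 1, 2, 5]
After 14 (swap(1, 3)): [7, 0, 6, 3, 4, 1, 2, 5]
After 15 (reverse(4, 5)): [7, 0, 6, 3, 1, 4, 2, 5]

Answer: 5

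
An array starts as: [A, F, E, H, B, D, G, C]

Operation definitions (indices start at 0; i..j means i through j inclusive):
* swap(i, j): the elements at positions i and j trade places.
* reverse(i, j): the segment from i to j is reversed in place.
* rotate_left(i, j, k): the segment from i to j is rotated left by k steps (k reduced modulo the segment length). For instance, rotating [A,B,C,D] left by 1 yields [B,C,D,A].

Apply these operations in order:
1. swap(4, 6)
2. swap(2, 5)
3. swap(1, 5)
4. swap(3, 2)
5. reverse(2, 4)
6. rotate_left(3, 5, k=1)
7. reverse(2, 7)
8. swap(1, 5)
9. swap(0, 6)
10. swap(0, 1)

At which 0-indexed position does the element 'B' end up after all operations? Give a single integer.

After 1 (swap(4, 6)): [A, F, E, H, G, D, B, C]
After 2 (swap(2, 5)): [A, F, D, H, G, E, B, C]
After 3 (swap(1, 5)): [A, E, D, H, G, F, B, C]
After 4 (swap(3, 2)): [A, E, H, D, G, F, B, C]
After 5 (reverse(2, 4)): [A, E, G, D, H, F, B, C]
After 6 (rotate_left(3, 5, k=1)): [A, E, G, H, F, D, B, C]
After 7 (reverse(2, 7)): [A, E, C, B, D, F, H, G]
After 8 (swap(1, 5)): [A, F, C, B, D, E, H, G]
After 9 (swap(0, 6)): [H, F, C, B, D, E, A, G]
After 10 (swap(0, 1)): [F, H, C, B, D, E, A, G]

Answer: 3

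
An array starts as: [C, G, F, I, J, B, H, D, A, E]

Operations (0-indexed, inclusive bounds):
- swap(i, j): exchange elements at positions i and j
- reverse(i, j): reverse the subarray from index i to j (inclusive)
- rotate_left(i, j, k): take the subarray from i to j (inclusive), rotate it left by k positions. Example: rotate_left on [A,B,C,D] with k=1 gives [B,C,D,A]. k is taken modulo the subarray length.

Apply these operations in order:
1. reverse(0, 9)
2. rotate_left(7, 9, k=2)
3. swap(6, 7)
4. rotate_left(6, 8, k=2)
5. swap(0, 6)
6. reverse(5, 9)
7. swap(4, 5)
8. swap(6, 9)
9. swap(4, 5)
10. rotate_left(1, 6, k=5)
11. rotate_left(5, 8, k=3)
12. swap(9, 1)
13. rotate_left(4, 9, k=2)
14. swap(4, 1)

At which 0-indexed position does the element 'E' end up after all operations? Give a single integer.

After 1 (reverse(0, 9)): [E, A, D, H, B, J, I, F, G, C]
After 2 (rotate_left(7, 9, k=2)): [E, A, D, H, B, J, I, C, F, G]
After 3 (swap(6, 7)): [E, A, D, H, B, J, C, I, F, G]
After 4 (rotate_left(6, 8, k=2)): [E, A, D, H, B, J, F, C, I, G]
After 5 (swap(0, 6)): [F, A, D, H, B, J, E, C, I, G]
After 6 (reverse(5, 9)): [F, A, D, H, B, G, I, C, E, J]
After 7 (swap(4, 5)): [F, A, D, H, G, B, I, C, E, J]
After 8 (swap(6, 9)): [F, A, D, H, G, B, J, C, E, I]
After 9 (swap(4, 5)): [F, A, D, H, B, G, J, C, E, I]
After 10 (rotate_left(1, 6, k=5)): [F, J, A, D, H, B, G, C, E, I]
After 11 (rotate_left(5, 8, k=3)): [F, J, A, D, H, E, B, G, C, I]
After 12 (swap(9, 1)): [F, I, A, D, H, E, B, G, C, J]
After 13 (rotate_left(4, 9, k=2)): [F, I, A, D, B, G, C, J, H, E]
After 14 (swap(4, 1)): [F, B, A, D, I, G, C, J, H, E]

Answer: 9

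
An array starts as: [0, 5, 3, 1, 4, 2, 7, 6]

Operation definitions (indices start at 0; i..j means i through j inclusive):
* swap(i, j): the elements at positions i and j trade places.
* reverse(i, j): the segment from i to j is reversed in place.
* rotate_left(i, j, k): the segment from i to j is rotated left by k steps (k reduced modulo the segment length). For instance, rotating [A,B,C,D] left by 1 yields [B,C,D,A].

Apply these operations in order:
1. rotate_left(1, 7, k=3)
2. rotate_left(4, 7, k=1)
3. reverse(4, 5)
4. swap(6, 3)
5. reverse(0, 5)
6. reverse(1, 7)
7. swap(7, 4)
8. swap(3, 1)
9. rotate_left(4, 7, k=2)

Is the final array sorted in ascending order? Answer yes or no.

Answer: no

Derivation:
After 1 (rotate_left(1, 7, k=3)): [0, 4, 2, 7, 6, 5, 3, 1]
After 2 (rotate_left(4, 7, k=1)): [0, 4, 2, 7, 5, 3, 1, 6]
After 3 (reverse(4, 5)): [0, 4, 2, 7, 3, 5, 1, 6]
After 4 (swap(6, 3)): [0, 4, 2, 1, 3, 5, 7, 6]
After 5 (reverse(0, 5)): [5, 3, 1, 2, 4, 0, 7, 6]
After 6 (reverse(1, 7)): [5, 6, 7, 0, 4, 2, 1, 3]
After 7 (swap(7, 4)): [5, 6, 7, 0, 3, 2, 1, 4]
After 8 (swap(3, 1)): [5, 0, 7, 6, 3, 2, 1, 4]
After 9 (rotate_left(4, 7, k=2)): [5, 0, 7, 6, 1, 4, 3, 2]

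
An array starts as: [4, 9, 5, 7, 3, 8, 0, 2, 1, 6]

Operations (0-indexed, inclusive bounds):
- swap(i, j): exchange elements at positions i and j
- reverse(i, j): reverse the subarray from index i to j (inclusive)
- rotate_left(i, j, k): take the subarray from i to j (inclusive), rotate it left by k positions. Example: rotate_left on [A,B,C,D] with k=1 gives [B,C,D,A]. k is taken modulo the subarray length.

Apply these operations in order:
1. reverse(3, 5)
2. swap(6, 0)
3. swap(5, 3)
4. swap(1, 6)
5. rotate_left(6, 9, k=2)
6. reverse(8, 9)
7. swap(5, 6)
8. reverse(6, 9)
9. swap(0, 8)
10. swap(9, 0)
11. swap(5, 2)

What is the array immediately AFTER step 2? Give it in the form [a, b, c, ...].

After 1 (reverse(3, 5)): [4, 9, 5, 8, 3, 7, 0, 2, 1, 6]
After 2 (swap(6, 0)): [0, 9, 5, 8, 3, 7, 4, 2, 1, 6]

Answer: [0, 9, 5, 8, 3, 7, 4, 2, 1, 6]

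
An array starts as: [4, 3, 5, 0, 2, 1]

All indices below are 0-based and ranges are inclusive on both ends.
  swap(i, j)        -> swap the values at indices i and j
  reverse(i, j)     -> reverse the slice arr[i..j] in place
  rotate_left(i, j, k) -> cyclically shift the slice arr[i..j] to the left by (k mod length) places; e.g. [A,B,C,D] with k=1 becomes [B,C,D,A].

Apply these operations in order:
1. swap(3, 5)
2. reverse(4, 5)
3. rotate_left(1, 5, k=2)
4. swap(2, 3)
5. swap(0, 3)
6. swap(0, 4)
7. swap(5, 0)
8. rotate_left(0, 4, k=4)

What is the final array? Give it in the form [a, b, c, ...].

After 1 (swap(3, 5)): [4, 3, 5, 1, 2, 0]
After 2 (reverse(4, 5)): [4, 3, 5, 1, 0, 2]
After 3 (rotate_left(1, 5, k=2)): [4, 1, 0, 2, 3, 5]
After 4 (swap(2, 3)): [4, 1, 2, 0, 3, 5]
After 5 (swap(0, 3)): [0, 1, 2, 4, 3, 5]
After 6 (swap(0, 4)): [3, 1, 2, 4, 0, 5]
After 7 (swap(5, 0)): [5, 1, 2, 4, 0, 3]
After 8 (rotate_left(0, 4, k=4)): [0, 5, 1, 2, 4, 3]

Answer: [0, 5, 1, 2, 4, 3]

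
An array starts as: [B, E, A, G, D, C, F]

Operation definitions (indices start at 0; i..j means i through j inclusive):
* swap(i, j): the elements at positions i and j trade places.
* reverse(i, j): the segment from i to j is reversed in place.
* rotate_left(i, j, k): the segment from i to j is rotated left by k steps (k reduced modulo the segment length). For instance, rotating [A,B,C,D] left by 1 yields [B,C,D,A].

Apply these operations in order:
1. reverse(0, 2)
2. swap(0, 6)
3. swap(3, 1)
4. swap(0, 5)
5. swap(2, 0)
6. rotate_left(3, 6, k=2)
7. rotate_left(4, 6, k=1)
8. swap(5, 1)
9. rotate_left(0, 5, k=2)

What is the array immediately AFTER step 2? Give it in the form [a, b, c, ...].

Answer: [F, E, B, G, D, C, A]

Derivation:
After 1 (reverse(0, 2)): [A, E, B, G, D, C, F]
After 2 (swap(0, 6)): [F, E, B, G, D, C, A]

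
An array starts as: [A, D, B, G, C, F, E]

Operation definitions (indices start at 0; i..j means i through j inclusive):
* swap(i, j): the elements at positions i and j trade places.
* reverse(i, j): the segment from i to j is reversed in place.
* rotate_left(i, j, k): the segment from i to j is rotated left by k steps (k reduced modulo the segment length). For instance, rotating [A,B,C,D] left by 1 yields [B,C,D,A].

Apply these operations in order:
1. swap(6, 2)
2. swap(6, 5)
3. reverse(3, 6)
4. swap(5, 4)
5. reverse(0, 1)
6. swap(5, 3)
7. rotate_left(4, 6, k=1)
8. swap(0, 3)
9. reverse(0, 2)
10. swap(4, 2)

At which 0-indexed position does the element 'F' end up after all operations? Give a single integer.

After 1 (swap(6, 2)): [A, D, E, G, C, F, B]
After 2 (swap(6, 5)): [A, D, E, G, C, B, F]
After 3 (reverse(3, 6)): [A, D, E, F, B, C, G]
After 4 (swap(5, 4)): [A, D, E, F, C, B, G]
After 5 (reverse(0, 1)): [D, A, E, F, C, B, G]
After 6 (swap(5, 3)): [D, A, E, B, C, F, G]
After 7 (rotate_left(4, 6, k=1)): [D, A, E, B, F, G, C]
After 8 (swap(0, 3)): [B, A, E, D, F, G, C]
After 9 (reverse(0, 2)): [E, A, B, D, F, G, C]
After 10 (swap(4, 2)): [E, A, F, D, B, G, C]

Answer: 2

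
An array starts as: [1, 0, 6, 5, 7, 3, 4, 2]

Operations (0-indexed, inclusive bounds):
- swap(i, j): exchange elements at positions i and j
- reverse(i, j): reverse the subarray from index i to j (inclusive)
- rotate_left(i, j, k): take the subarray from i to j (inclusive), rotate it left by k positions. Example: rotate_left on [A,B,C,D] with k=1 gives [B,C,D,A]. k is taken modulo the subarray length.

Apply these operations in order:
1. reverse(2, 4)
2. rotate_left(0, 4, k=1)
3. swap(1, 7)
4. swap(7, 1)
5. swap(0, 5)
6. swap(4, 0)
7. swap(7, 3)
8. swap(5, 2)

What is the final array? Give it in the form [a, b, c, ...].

After 1 (reverse(2, 4)): [1, 0, 7, 5, 6, 3, 4, 2]
After 2 (rotate_left(0, 4, k=1)): [0, 7, 5, 6, 1, 3, 4, 2]
After 3 (swap(1, 7)): [0, 2, 5, 6, 1, 3, 4, 7]
After 4 (swap(7, 1)): [0, 7, 5, 6, 1, 3, 4, 2]
After 5 (swap(0, 5)): [3, 7, 5, 6, 1, 0, 4, 2]
After 6 (swap(4, 0)): [1, 7, 5, 6, 3, 0, 4, 2]
After 7 (swap(7, 3)): [1, 7, 5, 2, 3, 0, 4, 6]
After 8 (swap(5, 2)): [1, 7, 0, 2, 3, 5, 4, 6]

Answer: [1, 7, 0, 2, 3, 5, 4, 6]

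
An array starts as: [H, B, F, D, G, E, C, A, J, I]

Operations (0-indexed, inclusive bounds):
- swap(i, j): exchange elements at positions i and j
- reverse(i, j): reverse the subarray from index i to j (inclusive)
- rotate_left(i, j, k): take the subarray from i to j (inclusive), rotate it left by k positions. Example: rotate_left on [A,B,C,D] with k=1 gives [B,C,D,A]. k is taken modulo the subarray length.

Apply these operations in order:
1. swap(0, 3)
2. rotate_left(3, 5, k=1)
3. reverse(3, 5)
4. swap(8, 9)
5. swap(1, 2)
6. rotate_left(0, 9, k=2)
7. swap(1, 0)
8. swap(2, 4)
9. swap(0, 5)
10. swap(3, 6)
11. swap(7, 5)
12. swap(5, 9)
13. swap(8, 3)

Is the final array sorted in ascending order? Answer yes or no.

After 1 (swap(0, 3)): [D, B, F, H, G, E, C, A, J, I]
After 2 (rotate_left(3, 5, k=1)): [D, B, F, G, E, H, C, A, J, I]
After 3 (reverse(3, 5)): [D, B, F, H, E, G, C, A, J, I]
After 4 (swap(8, 9)): [D, B, F, H, E, G, C, A, I, J]
After 5 (swap(1, 2)): [D, F, B, H, E, G, C, A, I, J]
After 6 (rotate_left(0, 9, k=2)): [B, H, E, G, C, A, I, J, D, F]
After 7 (swap(1, 0)): [H, B, E, G, C, A, I, J, D, F]
After 8 (swap(2, 4)): [H, B, C, G, E, A, I, J, D, F]
After 9 (swap(0, 5)): [A, B, C, G, E, H, I, J, D, F]
After 10 (swap(3, 6)): [A, B, C, I, E, H, G, J, D, F]
After 11 (swap(7, 5)): [A, B, C, I, E, J, G, H, D, F]
After 12 (swap(5, 9)): [A, B, C, I, E, F, G, H, D, J]
After 13 (swap(8, 3)): [A, B, C, D, E, F, G, H, I, J]

Answer: yes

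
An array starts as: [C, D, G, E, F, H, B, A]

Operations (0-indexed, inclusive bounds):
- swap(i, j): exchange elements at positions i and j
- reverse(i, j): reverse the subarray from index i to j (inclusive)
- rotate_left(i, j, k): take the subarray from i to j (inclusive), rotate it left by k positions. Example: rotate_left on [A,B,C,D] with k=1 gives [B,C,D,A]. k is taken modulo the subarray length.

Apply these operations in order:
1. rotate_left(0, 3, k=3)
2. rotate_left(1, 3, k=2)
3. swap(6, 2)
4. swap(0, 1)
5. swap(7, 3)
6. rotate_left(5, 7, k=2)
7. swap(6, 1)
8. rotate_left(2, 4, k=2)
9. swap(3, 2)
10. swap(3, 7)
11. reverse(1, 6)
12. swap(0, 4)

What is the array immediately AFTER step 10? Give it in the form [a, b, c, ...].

After 1 (rotate_left(0, 3, k=3)): [E, C, D, G, F, H, B, A]
After 2 (rotate_left(1, 3, k=2)): [E, G, C, D, F, H, B, A]
After 3 (swap(6, 2)): [E, G, B, D, F, H, C, A]
After 4 (swap(0, 1)): [G, E, B, D, F, H, C, A]
After 5 (swap(7, 3)): [G, E, B, A, F, H, C, D]
After 6 (rotate_left(5, 7, k=2)): [G, E, B, A, F, D, H, C]
After 7 (swap(6, 1)): [G, H, B, A, F, D, E, C]
After 8 (rotate_left(2, 4, k=2)): [G, H, F, B, A, D, E, C]
After 9 (swap(3, 2)): [G, H, B, F, A, D, E, C]
After 10 (swap(3, 7)): [G, H, B, C, A, D, E, F]

Answer: [G, H, B, C, A, D, E, F]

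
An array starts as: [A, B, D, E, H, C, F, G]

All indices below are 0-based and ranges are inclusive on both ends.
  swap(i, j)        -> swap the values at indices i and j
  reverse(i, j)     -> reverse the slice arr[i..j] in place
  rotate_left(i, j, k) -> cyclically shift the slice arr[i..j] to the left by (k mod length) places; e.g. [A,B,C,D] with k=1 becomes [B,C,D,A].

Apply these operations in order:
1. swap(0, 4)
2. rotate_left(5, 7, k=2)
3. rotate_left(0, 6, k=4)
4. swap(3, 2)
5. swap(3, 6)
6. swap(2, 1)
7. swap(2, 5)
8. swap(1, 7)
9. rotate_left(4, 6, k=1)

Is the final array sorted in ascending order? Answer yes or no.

Answer: no

Derivation:
After 1 (swap(0, 4)): [H, B, D, E, A, C, F, G]
After 2 (rotate_left(5, 7, k=2)): [H, B, D, E, A, G, C, F]
After 3 (rotate_left(0, 6, k=4)): [A, G, C, H, B, D, E, F]
After 4 (swap(3, 2)): [A, G, H, C, B, D, E, F]
After 5 (swap(3, 6)): [A, G, H, E, B, D, C, F]
After 6 (swap(2, 1)): [A, H, G, E, B, D, C, F]
After 7 (swap(2, 5)): [A, H, D, E, B, G, C, F]
After 8 (swap(1, 7)): [A, F, D, E, B, G, C, H]
After 9 (rotate_left(4, 6, k=1)): [A, F, D, E, G, C, B, H]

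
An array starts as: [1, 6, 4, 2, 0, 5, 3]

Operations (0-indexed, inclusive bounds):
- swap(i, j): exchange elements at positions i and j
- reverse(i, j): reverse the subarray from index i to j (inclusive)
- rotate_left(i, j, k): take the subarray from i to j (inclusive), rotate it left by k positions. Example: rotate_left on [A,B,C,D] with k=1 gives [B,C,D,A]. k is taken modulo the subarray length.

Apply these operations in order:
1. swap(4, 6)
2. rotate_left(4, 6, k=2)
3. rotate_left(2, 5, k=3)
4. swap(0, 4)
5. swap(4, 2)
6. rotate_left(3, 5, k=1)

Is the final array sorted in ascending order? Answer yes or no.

Answer: no

Derivation:
After 1 (swap(4, 6)): [1, 6, 4, 2, 3, 5, 0]
After 2 (rotate_left(4, 6, k=2)): [1, 6, 4, 2, 0, 3, 5]
After 3 (rotate_left(2, 5, k=3)): [1, 6, 3, 4, 2, 0, 5]
After 4 (swap(0, 4)): [2, 6, 3, 4, 1, 0, 5]
After 5 (swap(4, 2)): [2, 6, 1, 4, 3, 0, 5]
After 6 (rotate_left(3, 5, k=1)): [2, 6, 1, 3, 0, 4, 5]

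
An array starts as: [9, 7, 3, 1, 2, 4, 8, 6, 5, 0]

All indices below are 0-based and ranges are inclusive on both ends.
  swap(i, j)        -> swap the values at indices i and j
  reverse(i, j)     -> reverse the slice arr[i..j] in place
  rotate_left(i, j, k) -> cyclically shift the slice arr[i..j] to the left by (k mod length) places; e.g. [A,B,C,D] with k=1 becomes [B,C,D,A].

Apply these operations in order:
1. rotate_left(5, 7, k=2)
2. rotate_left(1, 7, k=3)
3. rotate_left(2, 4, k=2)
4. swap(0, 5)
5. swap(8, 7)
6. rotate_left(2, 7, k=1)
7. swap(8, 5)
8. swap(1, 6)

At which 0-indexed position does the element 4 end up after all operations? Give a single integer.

After 1 (rotate_left(5, 7, k=2)): [9, 7, 3, 1, 2, 6, 4, 8, 5, 0]
After 2 (rotate_left(1, 7, k=3)): [9, 2, 6, 4, 8, 7, 3, 1, 5, 0]
After 3 (rotate_left(2, 4, k=2)): [9, 2, 8, 6, 4, 7, 3, 1, 5, 0]
After 4 (swap(0, 5)): [7, 2, 8, 6, 4, 9, 3, 1, 5, 0]
After 5 (swap(8, 7)): [7, 2, 8, 6, 4, 9, 3, 5, 1, 0]
After 6 (rotate_left(2, 7, k=1)): [7, 2, 6, 4, 9, 3, 5, 8, 1, 0]
After 7 (swap(8, 5)): [7, 2, 6, 4, 9, 1, 5, 8, 3, 0]
After 8 (swap(1, 6)): [7, 5, 6, 4, 9, 1, 2, 8, 3, 0]

Answer: 3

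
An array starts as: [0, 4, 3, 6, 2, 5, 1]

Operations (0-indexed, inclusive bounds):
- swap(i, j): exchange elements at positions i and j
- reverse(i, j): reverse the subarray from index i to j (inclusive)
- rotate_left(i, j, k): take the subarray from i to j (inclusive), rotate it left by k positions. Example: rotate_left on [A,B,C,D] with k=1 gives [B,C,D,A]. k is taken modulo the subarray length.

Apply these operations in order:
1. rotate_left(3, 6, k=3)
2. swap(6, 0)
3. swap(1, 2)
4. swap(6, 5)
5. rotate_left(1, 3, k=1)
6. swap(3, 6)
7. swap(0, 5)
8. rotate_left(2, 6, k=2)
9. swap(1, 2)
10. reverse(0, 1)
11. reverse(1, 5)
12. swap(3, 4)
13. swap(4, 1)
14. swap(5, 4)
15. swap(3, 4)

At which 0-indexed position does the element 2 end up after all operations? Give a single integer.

After 1 (rotate_left(3, 6, k=3)): [0, 4, 3, 1, 6, 2, 5]
After 2 (swap(6, 0)): [5, 4, 3, 1, 6, 2, 0]
After 3 (swap(1, 2)): [5, 3, 4, 1, 6, 2, 0]
After 4 (swap(6, 5)): [5, 3, 4, 1, 6, 0, 2]
After 5 (rotate_left(1, 3, k=1)): [5, 4, 1, 3, 6, 0, 2]
After 6 (swap(3, 6)): [5, 4, 1, 2, 6, 0, 3]
After 7 (swap(0, 5)): [0, 4, 1, 2, 6, 5, 3]
After 8 (rotate_left(2, 6, k=2)): [0, 4, 6, 5, 3, 1, 2]
After 9 (swap(1, 2)): [0, 6, 4, 5, 3, 1, 2]
After 10 (reverse(0, 1)): [6, 0, 4, 5, 3, 1, 2]
After 11 (reverse(1, 5)): [6, 1, 3, 5, 4, 0, 2]
After 12 (swap(3, 4)): [6, 1, 3, 4, 5, 0, 2]
After 13 (swap(4, 1)): [6, 5, 3, 4, 1, 0, 2]
After 14 (swap(5, 4)): [6, 5, 3, 4, 0, 1, 2]
After 15 (swap(3, 4)): [6, 5, 3, 0, 4, 1, 2]

Answer: 6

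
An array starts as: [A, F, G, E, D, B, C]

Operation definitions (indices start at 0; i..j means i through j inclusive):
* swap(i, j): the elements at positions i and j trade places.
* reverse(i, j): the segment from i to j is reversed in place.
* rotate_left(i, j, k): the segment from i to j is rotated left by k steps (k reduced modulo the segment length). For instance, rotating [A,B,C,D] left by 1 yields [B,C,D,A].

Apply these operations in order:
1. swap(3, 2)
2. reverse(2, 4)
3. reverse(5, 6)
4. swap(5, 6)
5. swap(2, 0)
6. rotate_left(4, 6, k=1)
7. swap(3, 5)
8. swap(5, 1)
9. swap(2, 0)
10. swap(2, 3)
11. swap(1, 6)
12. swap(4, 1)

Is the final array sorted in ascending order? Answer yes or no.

After 1 (swap(3, 2)): [A, F, E, G, D, B, C]
After 2 (reverse(2, 4)): [A, F, D, G, E, B, C]
After 3 (reverse(5, 6)): [A, F, D, G, E, C, B]
After 4 (swap(5, 6)): [A, F, D, G, E, B, C]
After 5 (swap(2, 0)): [D, F, A, G, E, B, C]
After 6 (rotate_left(4, 6, k=1)): [D, F, A, G, B, C, E]
After 7 (swap(3, 5)): [D, F, A, C, B, G, E]
After 8 (swap(5, 1)): [D, G, A, C, B, F, E]
After 9 (swap(2, 0)): [A, G, D, C, B, F, E]
After 10 (swap(2, 3)): [A, G, C, D, B, F, E]
After 11 (swap(1, 6)): [A, E, C, D, B, F, G]
After 12 (swap(4, 1)): [A, B, C, D, E, F, G]

Answer: yes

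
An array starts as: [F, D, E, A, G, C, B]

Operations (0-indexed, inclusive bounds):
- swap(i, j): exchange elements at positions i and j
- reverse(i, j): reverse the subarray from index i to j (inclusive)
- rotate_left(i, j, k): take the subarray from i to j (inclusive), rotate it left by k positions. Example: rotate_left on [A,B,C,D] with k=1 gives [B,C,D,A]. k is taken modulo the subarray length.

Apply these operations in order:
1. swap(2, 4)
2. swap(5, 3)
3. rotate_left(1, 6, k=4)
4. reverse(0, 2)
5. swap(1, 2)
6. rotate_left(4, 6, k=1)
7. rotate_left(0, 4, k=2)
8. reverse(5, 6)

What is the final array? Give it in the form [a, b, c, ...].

After 1 (swap(2, 4)): [F, D, G, A, E, C, B]
After 2 (swap(5, 3)): [F, D, G, C, E, A, B]
After 3 (rotate_left(1, 6, k=4)): [F, A, B, D, G, C, E]
After 4 (reverse(0, 2)): [B, A, F, D, G, C, E]
After 5 (swap(1, 2)): [B, F, A, D, G, C, E]
After 6 (rotate_left(4, 6, k=1)): [B, F, A, D, C, E, G]
After 7 (rotate_left(0, 4, k=2)): [A, D, C, B, F, E, G]
After 8 (reverse(5, 6)): [A, D, C, B, F, G, E]

Answer: [A, D, C, B, F, G, E]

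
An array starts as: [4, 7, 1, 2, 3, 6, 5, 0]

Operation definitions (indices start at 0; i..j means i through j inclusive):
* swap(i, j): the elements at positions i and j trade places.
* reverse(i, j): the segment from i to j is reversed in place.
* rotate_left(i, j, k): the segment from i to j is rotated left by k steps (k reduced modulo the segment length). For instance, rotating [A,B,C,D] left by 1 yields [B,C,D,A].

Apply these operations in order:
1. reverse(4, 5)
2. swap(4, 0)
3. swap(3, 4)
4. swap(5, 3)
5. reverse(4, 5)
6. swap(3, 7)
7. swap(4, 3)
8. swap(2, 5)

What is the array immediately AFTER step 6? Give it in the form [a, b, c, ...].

After 1 (reverse(4, 5)): [4, 7, 1, 2, 6, 3, 5, 0]
After 2 (swap(4, 0)): [6, 7, 1, 2, 4, 3, 5, 0]
After 3 (swap(3, 4)): [6, 7, 1, 4, 2, 3, 5, 0]
After 4 (swap(5, 3)): [6, 7, 1, 3, 2, 4, 5, 0]
After 5 (reverse(4, 5)): [6, 7, 1, 3, 4, 2, 5, 0]
After 6 (swap(3, 7)): [6, 7, 1, 0, 4, 2, 5, 3]

Answer: [6, 7, 1, 0, 4, 2, 5, 3]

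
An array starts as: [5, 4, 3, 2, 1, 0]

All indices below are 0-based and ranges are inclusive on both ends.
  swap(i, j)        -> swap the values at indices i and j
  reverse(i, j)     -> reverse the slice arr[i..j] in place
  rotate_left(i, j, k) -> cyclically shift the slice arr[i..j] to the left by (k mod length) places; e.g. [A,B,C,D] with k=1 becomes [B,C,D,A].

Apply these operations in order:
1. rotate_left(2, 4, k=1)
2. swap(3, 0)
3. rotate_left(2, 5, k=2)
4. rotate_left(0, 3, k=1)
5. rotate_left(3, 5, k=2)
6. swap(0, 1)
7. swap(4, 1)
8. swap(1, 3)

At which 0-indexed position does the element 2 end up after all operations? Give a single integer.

Answer: 5

Derivation:
After 1 (rotate_left(2, 4, k=1)): [5, 4, 2, 1, 3, 0]
After 2 (swap(3, 0)): [1, 4, 2, 5, 3, 0]
After 3 (rotate_left(2, 5, k=2)): [1, 4, 3, 0, 2, 5]
After 4 (rotate_left(0, 3, k=1)): [4, 3, 0, 1, 2, 5]
After 5 (rotate_left(3, 5, k=2)): [4, 3, 0, 5, 1, 2]
After 6 (swap(0, 1)): [3, 4, 0, 5, 1, 2]
After 7 (swap(4, 1)): [3, 1, 0, 5, 4, 2]
After 8 (swap(1, 3)): [3, 5, 0, 1, 4, 2]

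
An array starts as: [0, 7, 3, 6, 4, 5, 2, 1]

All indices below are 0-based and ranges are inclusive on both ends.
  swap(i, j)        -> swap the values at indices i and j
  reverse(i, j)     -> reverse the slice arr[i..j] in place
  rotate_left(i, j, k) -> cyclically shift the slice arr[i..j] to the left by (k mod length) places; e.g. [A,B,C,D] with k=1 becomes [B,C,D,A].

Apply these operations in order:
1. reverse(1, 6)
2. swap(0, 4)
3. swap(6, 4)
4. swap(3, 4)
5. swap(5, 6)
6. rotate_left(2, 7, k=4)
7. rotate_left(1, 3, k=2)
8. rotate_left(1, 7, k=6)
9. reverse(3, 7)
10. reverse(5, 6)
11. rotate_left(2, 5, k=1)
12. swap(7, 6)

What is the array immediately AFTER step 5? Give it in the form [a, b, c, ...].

After 1 (reverse(1, 6)): [0, 2, 5, 4, 6, 3, 7, 1]
After 2 (swap(0, 4)): [6, 2, 5, 4, 0, 3, 7, 1]
After 3 (swap(6, 4)): [6, 2, 5, 4, 7, 3, 0, 1]
After 4 (swap(3, 4)): [6, 2, 5, 7, 4, 3, 0, 1]
After 5 (swap(5, 6)): [6, 2, 5, 7, 4, 0, 3, 1]

Answer: [6, 2, 5, 7, 4, 0, 3, 1]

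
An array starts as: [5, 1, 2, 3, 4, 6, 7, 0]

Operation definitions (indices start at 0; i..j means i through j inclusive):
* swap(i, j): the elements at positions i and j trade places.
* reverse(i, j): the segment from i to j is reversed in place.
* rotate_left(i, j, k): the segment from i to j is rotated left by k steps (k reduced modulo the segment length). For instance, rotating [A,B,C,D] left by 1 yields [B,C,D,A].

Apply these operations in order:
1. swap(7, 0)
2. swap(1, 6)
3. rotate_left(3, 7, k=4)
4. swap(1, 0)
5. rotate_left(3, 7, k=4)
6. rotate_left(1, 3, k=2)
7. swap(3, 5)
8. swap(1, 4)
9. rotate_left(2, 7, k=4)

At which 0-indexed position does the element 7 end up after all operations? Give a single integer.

After 1 (swap(7, 0)): [0, 1, 2, 3, 4, 6, 7, 5]
After 2 (swap(1, 6)): [0, 7, 2, 3, 4, 6, 1, 5]
After 3 (rotate_left(3, 7, k=4)): [0, 7, 2, 5, 3, 4, 6, 1]
After 4 (swap(1, 0)): [7, 0, 2, 5, 3, 4, 6, 1]
After 5 (rotate_left(3, 7, k=4)): [7, 0, 2, 1, 5, 3, 4, 6]
After 6 (rotate_left(1, 3, k=2)): [7, 1, 0, 2, 5, 3, 4, 6]
After 7 (swap(3, 5)): [7, 1, 0, 3, 5, 2, 4, 6]
After 8 (swap(1, 4)): [7, 5, 0, 3, 1, 2, 4, 6]
After 9 (rotate_left(2, 7, k=4)): [7, 5, 4, 6, 0, 3, 1, 2]

Answer: 0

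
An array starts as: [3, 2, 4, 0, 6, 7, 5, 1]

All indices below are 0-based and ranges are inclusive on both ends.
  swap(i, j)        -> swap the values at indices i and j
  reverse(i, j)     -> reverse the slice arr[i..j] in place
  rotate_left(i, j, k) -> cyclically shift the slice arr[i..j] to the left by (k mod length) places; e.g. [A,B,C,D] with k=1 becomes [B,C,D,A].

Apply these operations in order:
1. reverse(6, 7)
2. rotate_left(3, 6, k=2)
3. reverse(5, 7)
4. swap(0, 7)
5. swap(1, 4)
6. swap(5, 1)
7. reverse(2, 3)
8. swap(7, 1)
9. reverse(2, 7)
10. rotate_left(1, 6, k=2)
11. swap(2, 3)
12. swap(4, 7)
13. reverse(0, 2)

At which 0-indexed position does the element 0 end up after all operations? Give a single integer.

After 1 (reverse(6, 7)): [3, 2, 4, 0, 6, 7, 1, 5]
After 2 (rotate_left(3, 6, k=2)): [3, 2, 4, 7, 1, 0, 6, 5]
After 3 (reverse(5, 7)): [3, 2, 4, 7, 1, 5, 6, 0]
After 4 (swap(0, 7)): [0, 2, 4, 7, 1, 5, 6, 3]
After 5 (swap(1, 4)): [0, 1, 4, 7, 2, 5, 6, 3]
After 6 (swap(5, 1)): [0, 5, 4, 7, 2, 1, 6, 3]
After 7 (reverse(2, 3)): [0, 5, 7, 4, 2, 1, 6, 3]
After 8 (swap(7, 1)): [0, 3, 7, 4, 2, 1, 6, 5]
After 9 (reverse(2, 7)): [0, 3, 5, 6, 1, 2, 4, 7]
After 10 (rotate_left(1, 6, k=2)): [0, 6, 1, 2, 4, 3, 5, 7]
After 11 (swap(2, 3)): [0, 6, 2, 1, 4, 3, 5, 7]
After 12 (swap(4, 7)): [0, 6, 2, 1, 7, 3, 5, 4]
After 13 (reverse(0, 2)): [2, 6, 0, 1, 7, 3, 5, 4]

Answer: 2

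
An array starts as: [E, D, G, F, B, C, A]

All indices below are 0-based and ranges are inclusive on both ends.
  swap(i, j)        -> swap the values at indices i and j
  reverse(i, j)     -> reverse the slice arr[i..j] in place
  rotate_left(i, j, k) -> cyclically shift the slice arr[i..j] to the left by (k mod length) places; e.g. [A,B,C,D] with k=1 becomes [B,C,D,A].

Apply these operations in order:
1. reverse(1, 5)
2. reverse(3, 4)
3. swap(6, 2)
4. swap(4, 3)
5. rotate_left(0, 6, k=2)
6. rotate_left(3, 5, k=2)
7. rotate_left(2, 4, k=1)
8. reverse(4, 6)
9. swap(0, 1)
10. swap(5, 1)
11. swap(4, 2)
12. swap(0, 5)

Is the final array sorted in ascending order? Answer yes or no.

After 1 (reverse(1, 5)): [E, C, B, F, G, D, A]
After 2 (reverse(3, 4)): [E, C, B, G, F, D, A]
After 3 (swap(6, 2)): [E, C, A, G, F, D, B]
After 4 (swap(4, 3)): [E, C, A, F, G, D, B]
After 5 (rotate_left(0, 6, k=2)): [A, F, G, D, B, E, C]
After 6 (rotate_left(3, 5, k=2)): [A, F, G, E, D, B, C]
After 7 (rotate_left(2, 4, k=1)): [A, F, E, D, G, B, C]
After 8 (reverse(4, 6)): [A, F, E, D, C, B, G]
After 9 (swap(0, 1)): [F, A, E, D, C, B, G]
After 10 (swap(5, 1)): [F, B, E, D, C, A, G]
After 11 (swap(4, 2)): [F, B, C, D, E, A, G]
After 12 (swap(0, 5)): [A, B, C, D, E, F, G]

Answer: yes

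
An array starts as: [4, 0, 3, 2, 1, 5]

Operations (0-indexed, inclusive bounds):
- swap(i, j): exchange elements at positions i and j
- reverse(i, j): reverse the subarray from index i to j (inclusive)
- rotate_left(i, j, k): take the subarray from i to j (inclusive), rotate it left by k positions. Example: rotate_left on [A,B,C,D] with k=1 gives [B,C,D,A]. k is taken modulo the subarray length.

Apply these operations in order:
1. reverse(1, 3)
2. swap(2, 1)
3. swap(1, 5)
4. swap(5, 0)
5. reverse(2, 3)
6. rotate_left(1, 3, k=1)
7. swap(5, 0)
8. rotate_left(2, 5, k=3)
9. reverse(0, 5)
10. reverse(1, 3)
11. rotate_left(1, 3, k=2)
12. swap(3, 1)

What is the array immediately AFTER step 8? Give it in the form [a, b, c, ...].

After 1 (reverse(1, 3)): [4, 2, 3, 0, 1, 5]
After 2 (swap(2, 1)): [4, 3, 2, 0, 1, 5]
After 3 (swap(1, 5)): [4, 5, 2, 0, 1, 3]
After 4 (swap(5, 0)): [3, 5, 2, 0, 1, 4]
After 5 (reverse(2, 3)): [3, 5, 0, 2, 1, 4]
After 6 (rotate_left(1, 3, k=1)): [3, 0, 2, 5, 1, 4]
After 7 (swap(5, 0)): [4, 0, 2, 5, 1, 3]
After 8 (rotate_left(2, 5, k=3)): [4, 0, 3, 2, 5, 1]

Answer: [4, 0, 3, 2, 5, 1]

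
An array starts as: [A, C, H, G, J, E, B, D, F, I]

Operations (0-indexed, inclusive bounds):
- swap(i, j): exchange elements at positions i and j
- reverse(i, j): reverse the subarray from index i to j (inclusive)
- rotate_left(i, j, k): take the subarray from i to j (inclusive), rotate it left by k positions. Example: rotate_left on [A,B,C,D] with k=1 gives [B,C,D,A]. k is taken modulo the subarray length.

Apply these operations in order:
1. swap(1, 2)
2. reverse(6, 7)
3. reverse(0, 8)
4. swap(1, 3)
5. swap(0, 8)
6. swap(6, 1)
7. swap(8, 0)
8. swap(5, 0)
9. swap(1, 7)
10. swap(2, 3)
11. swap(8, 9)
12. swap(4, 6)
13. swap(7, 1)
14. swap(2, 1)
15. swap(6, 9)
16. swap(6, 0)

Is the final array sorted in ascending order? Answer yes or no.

Answer: yes

Derivation:
After 1 (swap(1, 2)): [A, H, C, G, J, E, B, D, F, I]
After 2 (reverse(6, 7)): [A, H, C, G, J, E, D, B, F, I]
After 3 (reverse(0, 8)): [F, B, D, E, J, G, C, H, A, I]
After 4 (swap(1, 3)): [F, E, D, B, J, G, C, H, A, I]
After 5 (swap(0, 8)): [A, E, D, B, J, G, C, H, F, I]
After 6 (swap(6, 1)): [A, C, D, B, J, G, E, H, F, I]
After 7 (swap(8, 0)): [F, C, D, B, J, G, E, H, A, I]
After 8 (swap(5, 0)): [G, C, D, B, J, F, E, H, A, I]
After 9 (swap(1, 7)): [G, H, D, B, J, F, E, C, A, I]
After 10 (swap(2, 3)): [G, H, B, D, J, F, E, C, A, I]
After 11 (swap(8, 9)): [G, H, B, D, J, F, E, C, I, A]
After 12 (swap(4, 6)): [G, H, B, D, E, F, J, C, I, A]
After 13 (swap(7, 1)): [G, C, B, D, E, F, J, H, I, A]
After 14 (swap(2, 1)): [G, B, C, D, E, F, J, H, I, A]
After 15 (swap(6, 9)): [G, B, C, D, E, F, A, H, I, J]
After 16 (swap(6, 0)): [A, B, C, D, E, F, G, H, I, J]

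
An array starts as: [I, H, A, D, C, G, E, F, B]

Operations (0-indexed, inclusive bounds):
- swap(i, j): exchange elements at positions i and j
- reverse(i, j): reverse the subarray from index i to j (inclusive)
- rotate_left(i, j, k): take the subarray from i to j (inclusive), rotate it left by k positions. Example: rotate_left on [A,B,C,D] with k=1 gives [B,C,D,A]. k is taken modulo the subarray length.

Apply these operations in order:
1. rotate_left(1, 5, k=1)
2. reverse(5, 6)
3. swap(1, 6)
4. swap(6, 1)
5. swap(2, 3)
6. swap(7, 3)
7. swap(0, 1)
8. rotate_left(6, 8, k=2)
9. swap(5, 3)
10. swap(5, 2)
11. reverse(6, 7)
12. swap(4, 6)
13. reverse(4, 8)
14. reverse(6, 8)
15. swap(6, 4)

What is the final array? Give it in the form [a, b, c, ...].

Answer: [A, I, F, E, H, B, D, C, G]

Derivation:
After 1 (rotate_left(1, 5, k=1)): [I, A, D, C, G, H, E, F, B]
After 2 (reverse(5, 6)): [I, A, D, C, G, E, H, F, B]
After 3 (swap(1, 6)): [I, H, D, C, G, E, A, F, B]
After 4 (swap(6, 1)): [I, A, D, C, G, E, H, F, B]
After 5 (swap(2, 3)): [I, A, C, D, G, E, H, F, B]
After 6 (swap(7, 3)): [I, A, C, F, G, E, H, D, B]
After 7 (swap(0, 1)): [A, I, C, F, G, E, H, D, B]
After 8 (rotate_left(6, 8, k=2)): [A, I, C, F, G, E, B, H, D]
After 9 (swap(5, 3)): [A, I, C, E, G, F, B, H, D]
After 10 (swap(5, 2)): [A, I, F, E, G, C, B, H, D]
After 11 (reverse(6, 7)): [A, I, F, E, G, C, H, B, D]
After 12 (swap(4, 6)): [A, I, F, E, H, C, G, B, D]
After 13 (reverse(4, 8)): [A, I, F, E, D, B, G, C, H]
After 14 (reverse(6, 8)): [A, I, F, E, D, B, H, C, G]
After 15 (swap(6, 4)): [A, I, F, E, H, B, D, C, G]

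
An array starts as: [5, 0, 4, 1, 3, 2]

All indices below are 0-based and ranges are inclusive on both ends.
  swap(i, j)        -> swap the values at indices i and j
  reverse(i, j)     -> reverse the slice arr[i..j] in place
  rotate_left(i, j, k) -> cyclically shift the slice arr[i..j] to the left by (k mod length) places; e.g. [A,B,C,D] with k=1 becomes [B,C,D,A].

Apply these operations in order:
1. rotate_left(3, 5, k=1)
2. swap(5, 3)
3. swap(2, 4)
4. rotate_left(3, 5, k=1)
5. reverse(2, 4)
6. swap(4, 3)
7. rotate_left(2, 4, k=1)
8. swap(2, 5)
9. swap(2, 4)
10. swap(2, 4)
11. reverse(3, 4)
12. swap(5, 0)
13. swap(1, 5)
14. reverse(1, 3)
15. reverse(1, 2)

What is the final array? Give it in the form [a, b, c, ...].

Answer: [2, 1, 3, 5, 4, 0]

Derivation:
After 1 (rotate_left(3, 5, k=1)): [5, 0, 4, 3, 2, 1]
After 2 (swap(5, 3)): [5, 0, 4, 1, 2, 3]
After 3 (swap(2, 4)): [5, 0, 2, 1, 4, 3]
After 4 (rotate_left(3, 5, k=1)): [5, 0, 2, 4, 3, 1]
After 5 (reverse(2, 4)): [5, 0, 3, 4, 2, 1]
After 6 (swap(4, 3)): [5, 0, 3, 2, 4, 1]
After 7 (rotate_left(2, 4, k=1)): [5, 0, 2, 4, 3, 1]
After 8 (swap(2, 5)): [5, 0, 1, 4, 3, 2]
After 9 (swap(2, 4)): [5, 0, 3, 4, 1, 2]
After 10 (swap(2, 4)): [5, 0, 1, 4, 3, 2]
After 11 (reverse(3, 4)): [5, 0, 1, 3, 4, 2]
After 12 (swap(5, 0)): [2, 0, 1, 3, 4, 5]
After 13 (swap(1, 5)): [2, 5, 1, 3, 4, 0]
After 14 (reverse(1, 3)): [2, 3, 1, 5, 4, 0]
After 15 (reverse(1, 2)): [2, 1, 3, 5, 4, 0]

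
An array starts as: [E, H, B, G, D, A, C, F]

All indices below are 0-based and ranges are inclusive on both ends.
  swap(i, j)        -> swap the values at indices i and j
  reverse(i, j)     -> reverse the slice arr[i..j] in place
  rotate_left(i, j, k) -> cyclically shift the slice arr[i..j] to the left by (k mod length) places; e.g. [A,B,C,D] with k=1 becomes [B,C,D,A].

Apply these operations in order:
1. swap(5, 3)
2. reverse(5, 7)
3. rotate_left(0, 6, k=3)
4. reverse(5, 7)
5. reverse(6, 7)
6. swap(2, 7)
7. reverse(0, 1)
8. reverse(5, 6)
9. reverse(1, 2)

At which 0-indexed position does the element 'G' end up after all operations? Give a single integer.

Answer: 6

Derivation:
After 1 (swap(5, 3)): [E, H, B, A, D, G, C, F]
After 2 (reverse(5, 7)): [E, H, B, A, D, F, C, G]
After 3 (rotate_left(0, 6, k=3)): [A, D, F, C, E, H, B, G]
After 4 (reverse(5, 7)): [A, D, F, C, E, G, B, H]
After 5 (reverse(6, 7)): [A, D, F, C, E, G, H, B]
After 6 (swap(2, 7)): [A, D, B, C, E, G, H, F]
After 7 (reverse(0, 1)): [D, A, B, C, E, G, H, F]
After 8 (reverse(5, 6)): [D, A, B, C, E, H, G, F]
After 9 (reverse(1, 2)): [D, B, A, C, E, H, G, F]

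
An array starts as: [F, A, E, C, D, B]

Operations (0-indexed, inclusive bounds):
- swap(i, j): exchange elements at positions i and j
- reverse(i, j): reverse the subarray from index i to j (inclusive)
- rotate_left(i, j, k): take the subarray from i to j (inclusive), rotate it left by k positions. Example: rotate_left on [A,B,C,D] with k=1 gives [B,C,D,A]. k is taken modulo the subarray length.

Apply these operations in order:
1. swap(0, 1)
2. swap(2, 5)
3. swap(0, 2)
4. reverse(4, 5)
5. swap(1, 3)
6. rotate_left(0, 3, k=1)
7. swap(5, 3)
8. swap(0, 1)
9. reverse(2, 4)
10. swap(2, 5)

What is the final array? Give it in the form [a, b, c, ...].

After 1 (swap(0, 1)): [A, F, E, C, D, B]
After 2 (swap(2, 5)): [A, F, B, C, D, E]
After 3 (swap(0, 2)): [B, F, A, C, D, E]
After 4 (reverse(4, 5)): [B, F, A, C, E, D]
After 5 (swap(1, 3)): [B, C, A, F, E, D]
After 6 (rotate_left(0, 3, k=1)): [C, A, F, B, E, D]
After 7 (swap(5, 3)): [C, A, F, D, E, B]
After 8 (swap(0, 1)): [A, C, F, D, E, B]
After 9 (reverse(2, 4)): [A, C, E, D, F, B]
After 10 (swap(2, 5)): [A, C, B, D, F, E]

Answer: [A, C, B, D, F, E]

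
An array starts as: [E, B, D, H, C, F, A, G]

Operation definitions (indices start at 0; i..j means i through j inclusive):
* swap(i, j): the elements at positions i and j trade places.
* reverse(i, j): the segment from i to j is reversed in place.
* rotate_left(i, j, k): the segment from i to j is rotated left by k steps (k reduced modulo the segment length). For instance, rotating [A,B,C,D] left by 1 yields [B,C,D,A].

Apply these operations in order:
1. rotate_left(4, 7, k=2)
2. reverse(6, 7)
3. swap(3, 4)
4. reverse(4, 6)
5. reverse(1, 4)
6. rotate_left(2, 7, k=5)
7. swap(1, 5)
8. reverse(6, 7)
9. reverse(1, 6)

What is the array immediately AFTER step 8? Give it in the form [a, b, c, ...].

Answer: [E, B, C, A, D, F, H, G]

Derivation:
After 1 (rotate_left(4, 7, k=2)): [E, B, D, H, A, G, C, F]
After 2 (reverse(6, 7)): [E, B, D, H, A, G, F, C]
After 3 (swap(3, 4)): [E, B, D, A, H, G, F, C]
After 4 (reverse(4, 6)): [E, B, D, A, F, G, H, C]
After 5 (reverse(1, 4)): [E, F, A, D, B, G, H, C]
After 6 (rotate_left(2, 7, k=5)): [E, F, C, A, D, B, G, H]
After 7 (swap(1, 5)): [E, B, C, A, D, F, G, H]
After 8 (reverse(6, 7)): [E, B, C, A, D, F, H, G]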